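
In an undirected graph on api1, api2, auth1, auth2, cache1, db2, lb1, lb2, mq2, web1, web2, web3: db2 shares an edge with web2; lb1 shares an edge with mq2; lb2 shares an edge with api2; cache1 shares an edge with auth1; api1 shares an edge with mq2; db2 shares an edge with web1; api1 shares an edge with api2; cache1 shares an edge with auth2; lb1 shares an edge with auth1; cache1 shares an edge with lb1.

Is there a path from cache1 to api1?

Yes

Explore from cache1.
Distance 1: reach auth1, auth2, lb1.
Distance 2: reach mq2.
Distance 3: reach api1.
Found api1.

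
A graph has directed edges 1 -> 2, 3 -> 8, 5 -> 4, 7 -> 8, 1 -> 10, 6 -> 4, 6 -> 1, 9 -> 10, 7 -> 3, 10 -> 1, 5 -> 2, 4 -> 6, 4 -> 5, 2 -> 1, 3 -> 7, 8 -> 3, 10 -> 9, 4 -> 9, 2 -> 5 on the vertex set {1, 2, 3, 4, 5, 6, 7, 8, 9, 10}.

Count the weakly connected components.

From 1: component {1, 2, 4, 5, 6, 9, 10}.
From 3: component {3, 7, 8}.
That's 2 components.

2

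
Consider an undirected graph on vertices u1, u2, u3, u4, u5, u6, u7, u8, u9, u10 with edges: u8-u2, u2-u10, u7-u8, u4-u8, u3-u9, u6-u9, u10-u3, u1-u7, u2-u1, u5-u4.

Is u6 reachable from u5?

Explore from u5.
Distance 1: reach u4.
Distance 2: reach u8.
Distance 3: reach u2, u7.
Distance 4: reach u1, u10.
Distance 5: reach u3.
Distance 6: reach u9.
Distance 7: reach u6.
Found u6.

Yes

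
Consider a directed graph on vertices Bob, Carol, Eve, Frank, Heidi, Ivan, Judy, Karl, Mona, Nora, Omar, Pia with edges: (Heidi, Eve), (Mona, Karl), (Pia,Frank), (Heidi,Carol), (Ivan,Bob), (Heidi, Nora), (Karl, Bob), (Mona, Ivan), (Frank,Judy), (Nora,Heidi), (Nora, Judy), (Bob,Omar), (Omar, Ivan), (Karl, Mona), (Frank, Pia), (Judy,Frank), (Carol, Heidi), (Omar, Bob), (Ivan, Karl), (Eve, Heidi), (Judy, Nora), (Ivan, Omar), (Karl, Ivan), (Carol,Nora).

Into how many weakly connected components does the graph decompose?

From Bob: component {Bob, Ivan, Karl, Mona, Omar}.
From Carol: component {Carol, Eve, Frank, Heidi, Judy, Nora, Pia}.
That's 2 components.

2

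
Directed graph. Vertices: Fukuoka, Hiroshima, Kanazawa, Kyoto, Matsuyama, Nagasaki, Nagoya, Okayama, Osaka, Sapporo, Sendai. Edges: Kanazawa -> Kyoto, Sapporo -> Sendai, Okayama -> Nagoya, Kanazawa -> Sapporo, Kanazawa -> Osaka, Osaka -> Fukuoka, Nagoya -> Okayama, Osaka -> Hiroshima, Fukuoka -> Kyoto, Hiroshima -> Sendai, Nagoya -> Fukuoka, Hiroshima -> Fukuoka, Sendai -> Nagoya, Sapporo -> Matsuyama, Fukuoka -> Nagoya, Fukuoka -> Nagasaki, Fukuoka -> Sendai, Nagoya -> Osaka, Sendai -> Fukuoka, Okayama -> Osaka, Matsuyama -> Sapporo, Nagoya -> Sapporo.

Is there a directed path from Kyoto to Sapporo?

Kyoto has no outgoing edges, so nothing is reachable from it.

No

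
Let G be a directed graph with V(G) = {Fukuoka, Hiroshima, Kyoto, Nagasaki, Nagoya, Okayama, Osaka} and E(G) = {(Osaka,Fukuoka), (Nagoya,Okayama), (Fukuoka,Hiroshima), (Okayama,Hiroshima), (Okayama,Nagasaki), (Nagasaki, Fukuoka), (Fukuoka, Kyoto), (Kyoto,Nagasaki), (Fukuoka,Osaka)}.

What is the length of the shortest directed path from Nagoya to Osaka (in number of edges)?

Distance 0: Nagoya.
Distance 1: Okayama.
Distance 2: Hiroshima, Nagasaki.
Distance 3: Fukuoka.
Distance 4: Kyoto, Osaka — contains Osaka.

4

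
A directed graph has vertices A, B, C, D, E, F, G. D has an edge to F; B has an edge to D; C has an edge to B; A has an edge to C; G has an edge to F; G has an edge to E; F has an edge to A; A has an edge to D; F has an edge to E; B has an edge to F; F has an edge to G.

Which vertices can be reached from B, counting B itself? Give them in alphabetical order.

A, B, C, D, E, F, G

Start at B.
Its neighbours: D, F.
Then their neighbours: A, E, G.
Then next layer: C.
Every vertex is now reached.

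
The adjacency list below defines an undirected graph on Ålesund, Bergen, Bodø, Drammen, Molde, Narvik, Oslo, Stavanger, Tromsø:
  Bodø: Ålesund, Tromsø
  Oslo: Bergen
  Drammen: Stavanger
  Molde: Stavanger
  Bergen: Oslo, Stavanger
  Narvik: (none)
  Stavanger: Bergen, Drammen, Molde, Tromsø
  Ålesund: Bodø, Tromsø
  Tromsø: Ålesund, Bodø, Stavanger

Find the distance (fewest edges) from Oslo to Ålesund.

Distance 0: Oslo.
Distance 1: Bergen.
Distance 2: Stavanger.
Distance 3: Drammen, Molde, Tromsø.
Distance 4: Ålesund, Bodø — contains Ålesund.

4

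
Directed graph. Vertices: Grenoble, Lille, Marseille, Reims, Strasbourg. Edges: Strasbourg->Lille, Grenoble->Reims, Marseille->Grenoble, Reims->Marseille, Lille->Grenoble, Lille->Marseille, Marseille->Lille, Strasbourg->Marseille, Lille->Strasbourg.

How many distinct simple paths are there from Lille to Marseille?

3

Lille→Grenoble→Reims→Marseille
Lille→Marseille
Lille→Strasbourg→Marseille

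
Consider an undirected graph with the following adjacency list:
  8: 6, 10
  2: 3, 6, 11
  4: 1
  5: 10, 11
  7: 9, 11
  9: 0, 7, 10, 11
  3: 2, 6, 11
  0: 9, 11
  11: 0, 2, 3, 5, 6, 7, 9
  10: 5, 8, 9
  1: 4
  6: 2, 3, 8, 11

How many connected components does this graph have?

From 0: component {0, 2, 3, 5, 6, 7, 8, 9, 10, 11}.
From 1: component {1, 4}.
That's 2 components.

2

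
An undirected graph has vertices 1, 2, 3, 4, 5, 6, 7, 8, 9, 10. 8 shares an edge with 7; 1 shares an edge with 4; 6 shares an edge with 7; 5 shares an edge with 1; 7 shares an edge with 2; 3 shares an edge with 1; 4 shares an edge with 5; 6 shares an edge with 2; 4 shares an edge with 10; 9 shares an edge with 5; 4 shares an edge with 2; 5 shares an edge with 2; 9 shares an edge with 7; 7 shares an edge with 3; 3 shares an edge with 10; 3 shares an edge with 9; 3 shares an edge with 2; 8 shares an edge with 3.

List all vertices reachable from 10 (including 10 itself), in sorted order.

Start at 10.
Its neighbours: 3, 4.
Then their neighbours: 1, 2, 5, 7, 8, 9.
Then next layer: 6.
Every vertex is now reached.

1, 2, 3, 4, 5, 6, 7, 8, 9, 10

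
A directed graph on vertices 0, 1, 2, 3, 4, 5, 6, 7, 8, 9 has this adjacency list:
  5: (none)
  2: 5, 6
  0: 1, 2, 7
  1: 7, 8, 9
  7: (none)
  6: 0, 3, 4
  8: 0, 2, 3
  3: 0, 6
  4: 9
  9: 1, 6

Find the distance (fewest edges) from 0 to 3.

Distance 0: 0.
Distance 1: 1, 2, 7.
Distance 2: 5, 6, 8, 9.
Distance 3: 3, 4 — contains 3.

3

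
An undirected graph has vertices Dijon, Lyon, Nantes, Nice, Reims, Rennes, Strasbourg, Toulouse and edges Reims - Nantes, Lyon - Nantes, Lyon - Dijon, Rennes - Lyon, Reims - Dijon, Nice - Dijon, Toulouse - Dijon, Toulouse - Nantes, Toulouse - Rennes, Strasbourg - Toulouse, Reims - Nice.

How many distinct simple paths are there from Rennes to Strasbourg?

Rennes–Lyon–Dijon–Nice–Reims–Nantes–Toulouse–Strasbourg
Rennes–Lyon–Dijon–Reims–Nantes–Toulouse–Strasbourg
Rennes–Lyon–Dijon–Toulouse–Strasbourg
Rennes–Lyon–Nantes–Reims–Dijon–Toulouse–Strasbourg
Rennes–Lyon–Nantes–Reims–Nice–Dijon–Toulouse–Strasbourg
Rennes–Lyon–Nantes–Toulouse–Strasbourg
Rennes–Toulouse–Strasbourg

7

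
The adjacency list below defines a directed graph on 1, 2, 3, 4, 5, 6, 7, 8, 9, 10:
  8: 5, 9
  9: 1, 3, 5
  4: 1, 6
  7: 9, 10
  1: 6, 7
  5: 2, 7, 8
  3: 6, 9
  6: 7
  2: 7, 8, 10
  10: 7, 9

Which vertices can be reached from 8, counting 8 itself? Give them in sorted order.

1, 2, 3, 5, 6, 7, 8, 9, 10

Start at 8.
Its neighbours: 5, 9.
Then their neighbours: 1, 2, 3, 7.
Then next layer: 6, 10.
Nothing further is reachable.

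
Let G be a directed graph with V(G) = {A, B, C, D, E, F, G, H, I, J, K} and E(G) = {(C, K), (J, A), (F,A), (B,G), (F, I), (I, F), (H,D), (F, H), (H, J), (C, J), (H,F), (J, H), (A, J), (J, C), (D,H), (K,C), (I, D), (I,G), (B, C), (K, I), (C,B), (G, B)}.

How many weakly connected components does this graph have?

2

From A: component {A, B, C, D, F, G, H, I, J, K}.
From E: component {E}.
That's 2 components.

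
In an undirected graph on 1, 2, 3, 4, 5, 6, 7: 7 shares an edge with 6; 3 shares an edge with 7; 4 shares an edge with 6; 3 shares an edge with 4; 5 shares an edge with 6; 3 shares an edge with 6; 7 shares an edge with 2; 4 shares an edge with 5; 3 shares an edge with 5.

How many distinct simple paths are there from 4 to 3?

4–3
4–5–3
4–5–6–3
4–5–6–7–3
4–6–3
4–6–5–3
4–6–7–3

7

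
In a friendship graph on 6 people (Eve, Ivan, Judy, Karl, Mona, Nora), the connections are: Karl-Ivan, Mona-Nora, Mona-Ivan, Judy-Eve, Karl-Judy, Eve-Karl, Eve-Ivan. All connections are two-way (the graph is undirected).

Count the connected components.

From Eve: component {Eve, Ivan, Judy, Karl, Mona, Nora}.
That's 1 component.

1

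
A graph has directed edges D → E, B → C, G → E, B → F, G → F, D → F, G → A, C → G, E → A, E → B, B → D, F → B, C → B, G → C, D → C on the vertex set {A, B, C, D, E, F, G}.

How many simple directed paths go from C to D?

C→B→D
C→G→E→B→D
C→G→F→B→D

3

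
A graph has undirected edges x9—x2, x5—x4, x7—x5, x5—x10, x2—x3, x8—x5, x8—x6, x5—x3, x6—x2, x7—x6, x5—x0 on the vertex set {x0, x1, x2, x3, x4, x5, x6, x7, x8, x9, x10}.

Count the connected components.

2

From x0: component {x0, x2, x3, x4, x5, x6, x7, x8, x9, x10}.
From x1: component {x1}.
That's 2 components.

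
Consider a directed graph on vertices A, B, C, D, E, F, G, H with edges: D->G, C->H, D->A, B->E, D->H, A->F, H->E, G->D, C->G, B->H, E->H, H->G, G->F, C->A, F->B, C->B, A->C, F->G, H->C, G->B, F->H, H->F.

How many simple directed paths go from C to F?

15

C→A→F
C→B→E→H→F
C→B→E→H→G→D→A→F
C→B→E→H→G→F
C→B→H→F
C→B→H→G→D→A→F
C→B→H→G→F
C→G→B→E→H→F
C→G→B→H→F
C→G→D→A→F
C→G→D→H→F
C→G→F
C→H→F
C→H→G→D→A→F
C→H→G→F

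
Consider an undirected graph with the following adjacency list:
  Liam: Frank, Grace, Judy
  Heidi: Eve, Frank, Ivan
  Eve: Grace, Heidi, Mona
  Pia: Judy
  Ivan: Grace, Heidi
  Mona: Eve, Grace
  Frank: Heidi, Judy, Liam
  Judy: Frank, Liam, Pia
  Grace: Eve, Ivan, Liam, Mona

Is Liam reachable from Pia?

Yes

Explore from Pia.
Distance 1: reach Judy.
Distance 2: reach Frank, Liam.
Found Liam.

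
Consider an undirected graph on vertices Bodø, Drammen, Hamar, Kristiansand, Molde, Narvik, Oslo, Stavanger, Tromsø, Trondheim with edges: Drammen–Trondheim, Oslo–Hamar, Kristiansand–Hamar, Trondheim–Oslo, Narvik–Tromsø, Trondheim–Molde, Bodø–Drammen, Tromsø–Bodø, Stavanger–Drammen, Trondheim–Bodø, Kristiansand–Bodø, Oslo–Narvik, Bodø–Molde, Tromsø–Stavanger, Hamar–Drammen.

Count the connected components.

From Bodø: component {Bodø, Drammen, Hamar, Kristiansand, Molde, Narvik, Oslo, Stavanger, Tromsø, Trondheim}.
That's 1 component.

1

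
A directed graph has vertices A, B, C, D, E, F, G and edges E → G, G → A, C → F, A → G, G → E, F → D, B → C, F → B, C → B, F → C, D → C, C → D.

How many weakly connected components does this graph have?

2

From A: component {A, E, G}.
From B: component {B, C, D, F}.
That's 2 components.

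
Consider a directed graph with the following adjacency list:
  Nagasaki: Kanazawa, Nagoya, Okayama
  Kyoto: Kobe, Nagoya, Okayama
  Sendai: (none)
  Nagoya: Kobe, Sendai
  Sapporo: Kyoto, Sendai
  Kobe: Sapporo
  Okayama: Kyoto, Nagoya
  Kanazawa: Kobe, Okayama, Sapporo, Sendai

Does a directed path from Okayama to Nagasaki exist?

Explore from Okayama.
Distance 1: reach Kyoto, Nagoya.
Distance 2: reach Kobe, Sendai.
Distance 3: reach Sapporo.
The search from Okayama is exhausted; no directed path reaches Nagasaki.

No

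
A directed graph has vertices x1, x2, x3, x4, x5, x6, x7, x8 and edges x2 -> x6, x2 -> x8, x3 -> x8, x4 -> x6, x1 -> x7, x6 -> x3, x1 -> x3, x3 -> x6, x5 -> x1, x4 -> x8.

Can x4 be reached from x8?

x8 has no outgoing edges, so nothing is reachable from it.

No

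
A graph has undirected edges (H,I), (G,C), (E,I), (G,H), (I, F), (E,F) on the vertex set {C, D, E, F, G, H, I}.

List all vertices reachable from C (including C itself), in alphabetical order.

Start at C.
Its neighbours: G.
Then their neighbours: H.
Then next layer: I.
Then next layer: E, F.
Nothing further is reachable.

C, E, F, G, H, I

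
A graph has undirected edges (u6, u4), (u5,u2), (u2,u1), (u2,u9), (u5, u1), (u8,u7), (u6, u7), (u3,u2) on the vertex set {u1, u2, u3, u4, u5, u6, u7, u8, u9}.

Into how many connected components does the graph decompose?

2

From u1: component {u1, u2, u3, u5, u9}.
From u4: component {u4, u6, u7, u8}.
That's 2 components.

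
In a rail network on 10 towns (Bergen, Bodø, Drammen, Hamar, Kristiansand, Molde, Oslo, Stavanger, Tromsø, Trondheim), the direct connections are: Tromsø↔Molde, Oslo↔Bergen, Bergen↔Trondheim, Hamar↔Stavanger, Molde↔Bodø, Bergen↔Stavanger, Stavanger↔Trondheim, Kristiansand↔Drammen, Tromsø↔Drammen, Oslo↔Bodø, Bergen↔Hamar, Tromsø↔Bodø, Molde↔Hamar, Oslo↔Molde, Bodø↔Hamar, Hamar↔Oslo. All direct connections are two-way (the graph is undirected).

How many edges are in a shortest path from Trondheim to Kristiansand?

Distance 0: Trondheim.
Distance 1: Bergen, Stavanger.
Distance 2: Hamar, Oslo.
Distance 3: Bodø, Molde.
Distance 4: Tromsø.
Distance 5: Drammen.
Distance 6: Kristiansand — contains Kristiansand.

6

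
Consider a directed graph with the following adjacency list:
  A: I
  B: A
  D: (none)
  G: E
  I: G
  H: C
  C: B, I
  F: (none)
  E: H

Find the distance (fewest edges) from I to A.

Distance 0: I.
Distance 1: G.
Distance 2: E.
Distance 3: H.
Distance 4: C.
Distance 5: B.
Distance 6: A — contains A.

6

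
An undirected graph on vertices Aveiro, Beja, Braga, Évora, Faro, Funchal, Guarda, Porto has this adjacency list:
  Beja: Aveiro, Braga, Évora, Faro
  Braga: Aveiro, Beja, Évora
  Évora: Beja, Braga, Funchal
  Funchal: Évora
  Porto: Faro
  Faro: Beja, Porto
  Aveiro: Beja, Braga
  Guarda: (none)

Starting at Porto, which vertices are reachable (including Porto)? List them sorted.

Start at Porto.
Its neighbours: Faro.
Then their neighbours: Beja.
Then next layer: Aveiro, Braga, Évora.
Then next layer: Funchal.
Nothing further is reachable.

Aveiro, Beja, Braga, Évora, Faro, Funchal, Porto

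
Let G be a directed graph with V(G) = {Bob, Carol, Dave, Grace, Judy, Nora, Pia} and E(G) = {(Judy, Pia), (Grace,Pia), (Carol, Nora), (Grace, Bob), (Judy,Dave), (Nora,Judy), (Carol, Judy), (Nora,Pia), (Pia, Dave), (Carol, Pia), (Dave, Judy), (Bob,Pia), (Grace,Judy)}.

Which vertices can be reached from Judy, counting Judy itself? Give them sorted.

Dave, Judy, Pia

Start at Judy.
Its neighbours: Dave, Pia.
Nothing further is reachable.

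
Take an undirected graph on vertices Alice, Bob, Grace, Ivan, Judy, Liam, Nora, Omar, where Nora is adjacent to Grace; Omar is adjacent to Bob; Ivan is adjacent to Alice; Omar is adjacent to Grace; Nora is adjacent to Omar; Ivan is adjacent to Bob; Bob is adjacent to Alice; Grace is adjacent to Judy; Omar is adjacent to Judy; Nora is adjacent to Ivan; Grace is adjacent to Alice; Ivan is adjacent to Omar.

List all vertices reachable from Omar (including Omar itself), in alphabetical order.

Start at Omar.
Its neighbours: Bob, Grace, Ivan, Judy, Nora.
Then their neighbours: Alice.
Nothing further is reachable.

Alice, Bob, Grace, Ivan, Judy, Nora, Omar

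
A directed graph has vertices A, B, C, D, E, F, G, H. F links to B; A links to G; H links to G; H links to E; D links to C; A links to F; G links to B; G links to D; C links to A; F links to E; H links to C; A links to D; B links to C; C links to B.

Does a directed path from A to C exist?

Explore from A.
Distance 1: reach D, F, G.
Distance 2: reach B, C, E.
Found C.

Yes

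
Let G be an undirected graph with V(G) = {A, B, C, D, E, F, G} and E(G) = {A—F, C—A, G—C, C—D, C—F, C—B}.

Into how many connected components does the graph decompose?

From A: component {A, B, C, D, F, G}.
From E: component {E}.
That's 2 components.

2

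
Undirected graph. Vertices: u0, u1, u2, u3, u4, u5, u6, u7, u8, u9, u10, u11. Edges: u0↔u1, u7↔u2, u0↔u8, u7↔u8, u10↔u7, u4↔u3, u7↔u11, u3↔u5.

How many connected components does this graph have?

From u0: component {u0, u1, u2, u7, u8, u10, u11}.
From u3: component {u3, u4, u5}.
From u6: component {u6}.
From u9: component {u9}.
That's 4 components.

4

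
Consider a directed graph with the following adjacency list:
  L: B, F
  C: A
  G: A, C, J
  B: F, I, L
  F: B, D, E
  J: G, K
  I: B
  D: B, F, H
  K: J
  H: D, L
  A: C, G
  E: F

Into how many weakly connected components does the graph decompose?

From A: component {A, C, G, J, K}.
From B: component {B, D, E, F, H, I, L}.
That's 2 components.

2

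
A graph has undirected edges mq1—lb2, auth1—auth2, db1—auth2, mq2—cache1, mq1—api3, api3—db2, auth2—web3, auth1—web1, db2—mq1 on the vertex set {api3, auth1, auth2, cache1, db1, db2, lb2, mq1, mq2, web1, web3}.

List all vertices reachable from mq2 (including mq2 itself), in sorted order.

Start at mq2.
Its neighbours: cache1.
Nothing further is reachable.

cache1, mq2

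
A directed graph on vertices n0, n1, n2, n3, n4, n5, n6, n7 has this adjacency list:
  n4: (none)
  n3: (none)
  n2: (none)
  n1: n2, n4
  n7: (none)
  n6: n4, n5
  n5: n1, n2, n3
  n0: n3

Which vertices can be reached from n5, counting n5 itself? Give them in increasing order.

Start at n5.
Its neighbours: n1, n2, n3.
Then their neighbours: n4.
Nothing further is reachable.

n1, n2, n3, n4, n5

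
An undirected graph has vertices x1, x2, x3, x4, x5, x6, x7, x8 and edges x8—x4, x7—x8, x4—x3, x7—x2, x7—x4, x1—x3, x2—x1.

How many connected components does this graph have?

From x1: component {x1, x2, x3, x4, x7, x8}.
From x5: component {x5}.
From x6: component {x6}.
That's 3 components.

3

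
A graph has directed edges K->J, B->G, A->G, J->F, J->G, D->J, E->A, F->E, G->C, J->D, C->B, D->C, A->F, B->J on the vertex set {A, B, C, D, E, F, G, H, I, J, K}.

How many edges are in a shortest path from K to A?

Distance 0: K.
Distance 1: J.
Distance 2: D, F, G.
Distance 3: C, E.
Distance 4: A, B — contains A.

4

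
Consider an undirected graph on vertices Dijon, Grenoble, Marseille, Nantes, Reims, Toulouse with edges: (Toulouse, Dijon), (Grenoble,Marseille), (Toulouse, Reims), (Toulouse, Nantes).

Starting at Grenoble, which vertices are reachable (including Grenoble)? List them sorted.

Start at Grenoble.
Its neighbours: Marseille.
Nothing further is reachable.

Grenoble, Marseille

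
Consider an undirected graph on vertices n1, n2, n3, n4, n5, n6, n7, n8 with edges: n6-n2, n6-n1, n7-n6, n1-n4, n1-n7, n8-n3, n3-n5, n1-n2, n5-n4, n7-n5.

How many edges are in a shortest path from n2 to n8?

Distance 0: n2.
Distance 1: n1, n6.
Distance 2: n4, n7.
Distance 3: n5.
Distance 4: n3.
Distance 5: n8 — contains n8.

5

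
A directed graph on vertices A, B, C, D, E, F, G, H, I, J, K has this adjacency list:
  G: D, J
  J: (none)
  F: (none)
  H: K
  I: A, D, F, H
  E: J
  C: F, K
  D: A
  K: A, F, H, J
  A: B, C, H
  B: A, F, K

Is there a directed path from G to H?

Explore from G.
Distance 1: reach D, J.
Distance 2: reach A.
Distance 3: reach B, C, H.
Found H.

Yes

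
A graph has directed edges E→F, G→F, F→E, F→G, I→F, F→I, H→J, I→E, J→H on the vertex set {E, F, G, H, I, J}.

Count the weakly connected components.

From E: component {E, F, G, I}.
From H: component {H, J}.
That's 2 components.

2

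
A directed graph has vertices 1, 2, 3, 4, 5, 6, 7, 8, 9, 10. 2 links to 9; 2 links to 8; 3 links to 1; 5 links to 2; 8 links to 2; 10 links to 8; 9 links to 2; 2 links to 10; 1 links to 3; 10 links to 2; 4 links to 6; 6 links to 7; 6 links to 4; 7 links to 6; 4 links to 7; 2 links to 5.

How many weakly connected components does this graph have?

From 1: component {1, 3}.
From 2: component {2, 5, 8, 9, 10}.
From 4: component {4, 6, 7}.
That's 3 components.

3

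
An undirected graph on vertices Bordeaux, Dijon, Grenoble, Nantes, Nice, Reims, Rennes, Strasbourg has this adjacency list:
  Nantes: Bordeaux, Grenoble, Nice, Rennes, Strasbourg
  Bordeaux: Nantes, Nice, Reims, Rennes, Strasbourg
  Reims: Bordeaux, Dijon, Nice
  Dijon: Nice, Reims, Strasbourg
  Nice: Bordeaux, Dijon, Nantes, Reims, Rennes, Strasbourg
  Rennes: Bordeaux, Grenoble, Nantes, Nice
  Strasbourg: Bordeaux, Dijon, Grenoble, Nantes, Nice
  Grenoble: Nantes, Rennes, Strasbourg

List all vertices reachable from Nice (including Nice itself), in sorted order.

Bordeaux, Dijon, Grenoble, Nantes, Nice, Reims, Rennes, Strasbourg

Start at Nice.
Its neighbours: Bordeaux, Dijon, Nantes, Reims, Rennes, Strasbourg.
Then their neighbours: Grenoble.
Every vertex is now reached.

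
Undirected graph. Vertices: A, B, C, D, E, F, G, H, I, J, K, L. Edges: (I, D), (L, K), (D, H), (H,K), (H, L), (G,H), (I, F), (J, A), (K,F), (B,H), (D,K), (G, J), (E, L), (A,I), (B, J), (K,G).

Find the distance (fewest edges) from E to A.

5

Distance 0: E.
Distance 1: L.
Distance 2: H, K.
Distance 3: B, D, F, G.
Distance 4: I, J.
Distance 5: A — contains A.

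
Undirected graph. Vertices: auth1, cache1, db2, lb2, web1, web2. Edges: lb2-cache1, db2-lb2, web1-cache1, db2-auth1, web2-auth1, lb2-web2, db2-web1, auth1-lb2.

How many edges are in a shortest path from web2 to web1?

Distance 0: web2.
Distance 1: auth1, lb2.
Distance 2: cache1, db2.
Distance 3: web1 — contains web1.

3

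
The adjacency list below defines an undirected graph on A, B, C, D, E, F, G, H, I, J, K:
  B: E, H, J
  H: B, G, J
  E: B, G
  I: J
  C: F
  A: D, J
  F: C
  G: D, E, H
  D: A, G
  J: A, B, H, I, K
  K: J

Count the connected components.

From A: component {A, B, D, E, G, H, I, J, K}.
From C: component {C, F}.
That's 2 components.

2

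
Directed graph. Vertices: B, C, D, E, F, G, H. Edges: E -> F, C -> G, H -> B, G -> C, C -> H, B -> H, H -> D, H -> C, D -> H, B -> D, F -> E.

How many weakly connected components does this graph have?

From B: component {B, C, D, G, H}.
From E: component {E, F}.
That's 2 components.

2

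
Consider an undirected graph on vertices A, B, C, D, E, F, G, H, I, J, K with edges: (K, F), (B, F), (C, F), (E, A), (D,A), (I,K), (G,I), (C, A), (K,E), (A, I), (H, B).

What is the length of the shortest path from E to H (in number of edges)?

Distance 0: E.
Distance 1: A, K.
Distance 2: C, D, F, I.
Distance 3: B, G.
Distance 4: H — contains H.

4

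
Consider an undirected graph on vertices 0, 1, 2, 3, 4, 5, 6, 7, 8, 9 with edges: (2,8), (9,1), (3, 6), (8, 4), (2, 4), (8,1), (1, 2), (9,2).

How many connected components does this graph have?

5

From 0: component {0}.
From 1: component {1, 2, 4, 8, 9}.
From 3: component {3, 6}.
From 5: component {5}.
From 7: component {7}.
That's 5 components.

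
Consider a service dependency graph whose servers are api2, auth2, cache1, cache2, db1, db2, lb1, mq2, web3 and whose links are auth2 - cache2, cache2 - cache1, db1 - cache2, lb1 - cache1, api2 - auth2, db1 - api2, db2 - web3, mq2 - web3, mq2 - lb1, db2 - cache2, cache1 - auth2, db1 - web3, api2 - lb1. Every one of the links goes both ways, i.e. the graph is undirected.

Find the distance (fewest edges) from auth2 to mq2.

3

Distance 0: auth2.
Distance 1: api2, cache1, cache2.
Distance 2: db1, db2, lb1.
Distance 3: mq2, web3 — contains mq2.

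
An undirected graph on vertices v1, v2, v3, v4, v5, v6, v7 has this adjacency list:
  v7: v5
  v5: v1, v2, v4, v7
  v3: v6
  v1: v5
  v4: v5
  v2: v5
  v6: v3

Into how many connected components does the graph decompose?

2

From v1: component {v1, v2, v4, v5, v7}.
From v3: component {v3, v6}.
That's 2 components.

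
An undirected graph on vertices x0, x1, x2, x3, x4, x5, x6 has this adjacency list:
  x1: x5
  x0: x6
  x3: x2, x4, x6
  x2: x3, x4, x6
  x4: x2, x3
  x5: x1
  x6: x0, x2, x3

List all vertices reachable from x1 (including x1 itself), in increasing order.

x1, x5

Start at x1.
Its neighbours: x5.
Nothing further is reachable.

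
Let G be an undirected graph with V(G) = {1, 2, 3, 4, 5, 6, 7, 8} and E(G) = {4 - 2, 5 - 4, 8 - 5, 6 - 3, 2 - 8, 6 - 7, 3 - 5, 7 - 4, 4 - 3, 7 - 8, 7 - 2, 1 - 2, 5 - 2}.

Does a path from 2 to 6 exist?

Yes

Explore from 2.
Distance 1: reach 1, 4, 5, 7, 8.
Distance 2: reach 3, 6.
Found 6.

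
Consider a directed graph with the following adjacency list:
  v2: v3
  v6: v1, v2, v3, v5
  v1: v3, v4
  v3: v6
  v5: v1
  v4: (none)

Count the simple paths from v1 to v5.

1

v1→v3→v6→v5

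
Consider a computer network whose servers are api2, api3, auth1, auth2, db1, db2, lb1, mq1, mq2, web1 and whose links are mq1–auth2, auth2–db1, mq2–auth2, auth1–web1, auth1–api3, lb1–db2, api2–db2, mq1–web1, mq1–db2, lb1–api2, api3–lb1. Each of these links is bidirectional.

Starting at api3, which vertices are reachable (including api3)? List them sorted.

Start at api3.
Its neighbours: auth1, lb1.
Then their neighbours: api2, db2, web1.
Then next layer: mq1.
Then next layer: auth2.
Then next layer: db1, mq2.
Every vertex is now reached.

api2, api3, auth1, auth2, db1, db2, lb1, mq1, mq2, web1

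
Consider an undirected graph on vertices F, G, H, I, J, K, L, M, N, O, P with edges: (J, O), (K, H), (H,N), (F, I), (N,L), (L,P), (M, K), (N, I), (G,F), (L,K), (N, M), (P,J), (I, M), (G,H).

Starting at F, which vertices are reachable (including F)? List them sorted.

Start at F.
Its neighbours: G, I.
Then their neighbours: H, M, N.
Then next layer: K, L.
Then next layer: P.
Then next layer: J.
Then next layer: O.
Every vertex is now reached.

F, G, H, I, J, K, L, M, N, O, P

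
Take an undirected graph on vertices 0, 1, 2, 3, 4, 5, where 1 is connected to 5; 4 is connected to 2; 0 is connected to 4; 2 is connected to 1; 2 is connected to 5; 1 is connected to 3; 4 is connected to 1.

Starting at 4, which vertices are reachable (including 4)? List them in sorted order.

Start at 4.
Its neighbours: 0, 1, 2.
Then their neighbours: 3, 5.
Every vertex is now reached.

0, 1, 2, 3, 4, 5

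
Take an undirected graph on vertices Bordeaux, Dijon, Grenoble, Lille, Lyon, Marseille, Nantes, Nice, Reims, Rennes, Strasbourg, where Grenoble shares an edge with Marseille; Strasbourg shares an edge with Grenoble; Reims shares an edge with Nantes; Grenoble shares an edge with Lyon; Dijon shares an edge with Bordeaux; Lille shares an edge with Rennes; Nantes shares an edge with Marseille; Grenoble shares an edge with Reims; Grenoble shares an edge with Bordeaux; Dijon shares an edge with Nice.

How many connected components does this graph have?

2

From Bordeaux: component {Bordeaux, Dijon, Grenoble, Lyon, Marseille, Nantes, Nice, Reims, Strasbourg}.
From Lille: component {Lille, Rennes}.
That's 2 components.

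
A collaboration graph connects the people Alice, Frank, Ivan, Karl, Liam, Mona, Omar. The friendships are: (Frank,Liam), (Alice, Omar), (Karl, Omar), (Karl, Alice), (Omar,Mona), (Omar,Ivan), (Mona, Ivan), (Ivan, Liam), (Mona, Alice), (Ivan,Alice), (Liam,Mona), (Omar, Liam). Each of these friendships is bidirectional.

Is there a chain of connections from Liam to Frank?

Yes

Explore from Liam.
Distance 1: reach Frank, Ivan, Mona, Omar.
Found Frank.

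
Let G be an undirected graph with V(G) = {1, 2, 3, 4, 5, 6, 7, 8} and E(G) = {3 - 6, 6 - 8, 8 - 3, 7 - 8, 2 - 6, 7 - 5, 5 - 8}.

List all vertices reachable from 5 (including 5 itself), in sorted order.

2, 3, 5, 6, 7, 8

Start at 5.
Its neighbours: 7, 8.
Then their neighbours: 3, 6.
Then next layer: 2.
Nothing further is reachable.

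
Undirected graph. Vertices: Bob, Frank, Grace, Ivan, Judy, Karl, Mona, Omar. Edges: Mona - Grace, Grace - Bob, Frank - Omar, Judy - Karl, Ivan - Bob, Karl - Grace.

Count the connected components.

From Bob: component {Bob, Grace, Ivan, Judy, Karl, Mona}.
From Frank: component {Frank, Omar}.
That's 2 components.

2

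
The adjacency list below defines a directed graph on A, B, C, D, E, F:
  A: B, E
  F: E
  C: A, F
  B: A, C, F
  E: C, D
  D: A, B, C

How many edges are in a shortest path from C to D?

3

Distance 0: C.
Distance 1: A, F.
Distance 2: B, E.
Distance 3: D — contains D.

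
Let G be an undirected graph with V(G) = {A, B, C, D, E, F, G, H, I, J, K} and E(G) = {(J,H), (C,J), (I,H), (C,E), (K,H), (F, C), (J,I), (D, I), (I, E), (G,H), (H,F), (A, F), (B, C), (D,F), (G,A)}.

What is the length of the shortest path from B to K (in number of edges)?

4

Distance 0: B.
Distance 1: C.
Distance 2: E, F, J.
Distance 3: A, D, H, I.
Distance 4: G, K — contains K.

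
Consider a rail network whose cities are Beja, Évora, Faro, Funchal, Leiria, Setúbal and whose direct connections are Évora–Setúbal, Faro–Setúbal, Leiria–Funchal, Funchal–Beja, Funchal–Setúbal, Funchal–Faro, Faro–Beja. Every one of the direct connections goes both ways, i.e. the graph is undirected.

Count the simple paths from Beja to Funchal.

3

Beja–Faro–Funchal
Beja–Faro–Setúbal–Funchal
Beja–Funchal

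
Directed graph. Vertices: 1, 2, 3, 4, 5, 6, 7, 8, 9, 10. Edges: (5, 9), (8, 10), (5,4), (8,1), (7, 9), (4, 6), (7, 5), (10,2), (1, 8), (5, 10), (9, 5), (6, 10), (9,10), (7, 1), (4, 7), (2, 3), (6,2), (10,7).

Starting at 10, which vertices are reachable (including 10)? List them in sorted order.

1, 2, 3, 4, 5, 6, 7, 8, 9, 10

Start at 10.
Its neighbours: 2, 7.
Then their neighbours: 1, 3, 5, 9.
Then next layer: 4, 8.
Then next layer: 6.
Every vertex is now reached.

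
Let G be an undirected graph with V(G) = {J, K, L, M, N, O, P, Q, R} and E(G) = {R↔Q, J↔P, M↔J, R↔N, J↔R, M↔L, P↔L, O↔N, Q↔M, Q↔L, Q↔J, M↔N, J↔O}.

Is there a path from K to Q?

K has no edges, so nothing is reachable from it.

No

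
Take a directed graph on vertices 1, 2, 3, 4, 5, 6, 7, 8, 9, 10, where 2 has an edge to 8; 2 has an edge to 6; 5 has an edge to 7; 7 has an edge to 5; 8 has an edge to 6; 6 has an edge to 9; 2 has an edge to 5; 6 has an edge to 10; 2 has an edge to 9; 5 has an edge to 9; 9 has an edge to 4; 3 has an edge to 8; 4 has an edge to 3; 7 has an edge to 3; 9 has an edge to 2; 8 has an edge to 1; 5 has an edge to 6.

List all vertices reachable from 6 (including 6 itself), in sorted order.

Start at 6.
Its neighbours: 9, 10.
Then their neighbours: 2, 4.
Then next layer: 3, 5, 8.
Then next layer: 1, 7.
Every vertex is now reached.

1, 2, 3, 4, 5, 6, 7, 8, 9, 10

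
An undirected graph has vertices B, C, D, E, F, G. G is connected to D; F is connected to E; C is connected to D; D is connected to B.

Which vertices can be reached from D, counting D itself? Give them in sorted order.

B, C, D, G

Start at D.
Its neighbours: B, C, G.
Nothing further is reachable.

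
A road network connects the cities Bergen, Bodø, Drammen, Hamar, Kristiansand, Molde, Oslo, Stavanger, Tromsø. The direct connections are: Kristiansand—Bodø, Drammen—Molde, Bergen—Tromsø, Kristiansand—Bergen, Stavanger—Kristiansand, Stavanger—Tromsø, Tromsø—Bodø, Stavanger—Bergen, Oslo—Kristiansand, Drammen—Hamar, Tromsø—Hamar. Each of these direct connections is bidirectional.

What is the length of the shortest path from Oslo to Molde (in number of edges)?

Distance 0: Oslo.
Distance 1: Kristiansand.
Distance 2: Bergen, Bodø, Stavanger.
Distance 3: Tromsø.
Distance 4: Hamar.
Distance 5: Drammen.
Distance 6: Molde — contains Molde.

6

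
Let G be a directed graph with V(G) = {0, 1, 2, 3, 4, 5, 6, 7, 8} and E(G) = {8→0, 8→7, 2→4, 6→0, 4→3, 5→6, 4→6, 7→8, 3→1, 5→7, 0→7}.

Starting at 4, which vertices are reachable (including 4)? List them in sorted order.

0, 1, 3, 4, 6, 7, 8

Start at 4.
Its neighbours: 3, 6.
Then their neighbours: 0, 1.
Then next layer: 7.
Then next layer: 8.
Nothing further is reachable.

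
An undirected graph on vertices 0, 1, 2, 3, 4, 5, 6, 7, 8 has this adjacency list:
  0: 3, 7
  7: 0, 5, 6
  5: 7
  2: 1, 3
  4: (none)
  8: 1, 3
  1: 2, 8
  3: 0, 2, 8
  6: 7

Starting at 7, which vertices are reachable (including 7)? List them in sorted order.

Start at 7.
Its neighbours: 0, 5, 6.
Then their neighbours: 3.
Then next layer: 2, 8.
Then next layer: 1.
Nothing further is reachable.

0, 1, 2, 3, 5, 6, 7, 8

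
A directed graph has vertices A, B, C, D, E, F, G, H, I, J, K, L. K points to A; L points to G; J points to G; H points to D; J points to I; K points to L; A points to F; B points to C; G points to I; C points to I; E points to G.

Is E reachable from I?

No

I has no outgoing edges, so nothing is reachable from it.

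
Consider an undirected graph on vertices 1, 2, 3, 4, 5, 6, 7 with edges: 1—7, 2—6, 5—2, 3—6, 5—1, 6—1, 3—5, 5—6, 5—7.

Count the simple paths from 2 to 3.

2–5–1–6–3
2–5–3
2–5–6–3
2–5–7–1–6–3
2–6–1–5–3
2–6–1–7–5–3
2–6–3
2–6–5–3

8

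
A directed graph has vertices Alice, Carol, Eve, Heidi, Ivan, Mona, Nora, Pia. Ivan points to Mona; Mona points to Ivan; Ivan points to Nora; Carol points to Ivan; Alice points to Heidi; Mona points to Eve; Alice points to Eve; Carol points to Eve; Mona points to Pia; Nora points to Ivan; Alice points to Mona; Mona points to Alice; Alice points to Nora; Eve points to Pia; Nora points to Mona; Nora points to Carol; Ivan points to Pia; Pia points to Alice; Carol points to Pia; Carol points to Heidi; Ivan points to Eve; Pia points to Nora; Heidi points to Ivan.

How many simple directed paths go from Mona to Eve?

26

Mona→Alice→Eve
Mona→Alice→Heidi→Ivan→Eve
Mona→Alice→Heidi→Ivan→Nora→Carol→Eve
Mona→Alice→Heidi→Ivan→Pia→Nora→Carol→Eve
Mona→Alice→Nora→Carol→Eve
Mona→Alice→Nora→Carol→Heidi→Ivan→Eve
Mona→Alice→Nora→Carol→Ivan→Eve
Mona→Alice→Nora→Ivan→Eve
... and 18 more.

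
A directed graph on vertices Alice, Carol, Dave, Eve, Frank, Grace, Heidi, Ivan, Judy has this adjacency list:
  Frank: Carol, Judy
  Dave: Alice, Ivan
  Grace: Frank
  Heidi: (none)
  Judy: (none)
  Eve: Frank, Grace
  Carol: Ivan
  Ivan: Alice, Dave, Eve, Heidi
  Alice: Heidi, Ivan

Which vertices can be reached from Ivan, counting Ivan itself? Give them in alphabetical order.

Start at Ivan.
Its neighbours: Alice, Dave, Eve, Heidi.
Then their neighbours: Frank, Grace.
Then next layer: Carol, Judy.
Every vertex is now reached.

Alice, Carol, Dave, Eve, Frank, Grace, Heidi, Ivan, Judy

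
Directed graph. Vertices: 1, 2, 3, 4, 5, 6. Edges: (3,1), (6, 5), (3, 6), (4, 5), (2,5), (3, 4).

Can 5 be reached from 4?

Explore from 4.
Distance 1: reach 5.
Found 5.

Yes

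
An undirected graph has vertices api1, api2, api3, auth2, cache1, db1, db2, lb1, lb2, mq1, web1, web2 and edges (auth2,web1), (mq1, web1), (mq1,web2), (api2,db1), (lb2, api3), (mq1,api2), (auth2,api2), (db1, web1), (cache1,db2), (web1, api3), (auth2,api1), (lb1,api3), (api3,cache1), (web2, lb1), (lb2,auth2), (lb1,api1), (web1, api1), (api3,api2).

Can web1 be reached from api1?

Yes

Explore from api1.
Distance 1: reach auth2, lb1, web1.
Found web1.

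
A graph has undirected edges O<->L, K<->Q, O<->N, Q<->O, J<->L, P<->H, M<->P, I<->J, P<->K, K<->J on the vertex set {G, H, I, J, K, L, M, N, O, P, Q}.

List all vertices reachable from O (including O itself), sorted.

H, I, J, K, L, M, N, O, P, Q

Start at O.
Its neighbours: L, N, Q.
Then their neighbours: J, K.
Then next layer: I, P.
Then next layer: H, M.
Nothing further is reachable.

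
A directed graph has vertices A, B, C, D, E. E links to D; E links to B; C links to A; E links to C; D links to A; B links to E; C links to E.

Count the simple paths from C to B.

1

C→E→B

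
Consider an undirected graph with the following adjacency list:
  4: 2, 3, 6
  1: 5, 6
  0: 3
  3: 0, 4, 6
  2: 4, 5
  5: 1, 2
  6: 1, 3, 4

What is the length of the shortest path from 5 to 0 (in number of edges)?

Distance 0: 5.
Distance 1: 1, 2.
Distance 2: 4, 6.
Distance 3: 3.
Distance 4: 0 — contains 0.

4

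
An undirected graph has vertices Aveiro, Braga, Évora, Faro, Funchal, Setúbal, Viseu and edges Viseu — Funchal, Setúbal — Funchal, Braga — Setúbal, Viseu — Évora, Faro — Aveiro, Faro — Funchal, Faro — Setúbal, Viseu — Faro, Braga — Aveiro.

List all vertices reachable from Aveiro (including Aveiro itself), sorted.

Start at Aveiro.
Its neighbours: Braga, Faro.
Then their neighbours: Funchal, Setúbal, Viseu.
Then next layer: Évora.
Every vertex is now reached.

Aveiro, Braga, Évora, Faro, Funchal, Setúbal, Viseu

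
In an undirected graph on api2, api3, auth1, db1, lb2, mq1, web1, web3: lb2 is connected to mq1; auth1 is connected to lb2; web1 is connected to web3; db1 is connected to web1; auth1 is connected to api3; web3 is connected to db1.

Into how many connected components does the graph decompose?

From api2: component {api2}.
From api3: component {api3, auth1, lb2, mq1}.
From db1: component {db1, web1, web3}.
That's 3 components.

3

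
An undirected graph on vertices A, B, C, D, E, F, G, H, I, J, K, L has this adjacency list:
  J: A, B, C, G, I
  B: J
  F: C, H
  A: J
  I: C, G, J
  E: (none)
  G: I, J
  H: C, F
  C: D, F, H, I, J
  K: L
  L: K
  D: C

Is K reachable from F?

No

Explore from F.
Distance 1: reach C, H.
Distance 2: reach D, I, J.
Distance 3: reach A, B, G.
The search is exhausted without reaching K; it lies in a different component.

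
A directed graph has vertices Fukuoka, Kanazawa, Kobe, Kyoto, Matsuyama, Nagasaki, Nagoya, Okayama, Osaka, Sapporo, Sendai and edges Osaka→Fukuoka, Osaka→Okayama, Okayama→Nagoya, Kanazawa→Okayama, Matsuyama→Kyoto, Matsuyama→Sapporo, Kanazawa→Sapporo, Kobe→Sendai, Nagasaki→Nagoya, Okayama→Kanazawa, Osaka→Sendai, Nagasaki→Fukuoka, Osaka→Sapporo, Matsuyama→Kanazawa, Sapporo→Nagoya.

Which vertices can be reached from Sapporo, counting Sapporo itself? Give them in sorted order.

Start at Sapporo.
Its neighbours: Nagoya.
Nothing further is reachable.

Nagoya, Sapporo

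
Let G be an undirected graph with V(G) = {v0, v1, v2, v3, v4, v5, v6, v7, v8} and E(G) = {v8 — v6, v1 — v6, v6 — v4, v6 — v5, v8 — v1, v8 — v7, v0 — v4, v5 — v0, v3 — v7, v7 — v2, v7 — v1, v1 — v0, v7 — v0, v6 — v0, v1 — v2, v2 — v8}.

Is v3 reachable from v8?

Yes

Explore from v8.
Distance 1: reach v1, v2, v6, v7.
Distance 2: reach v0, v3, v4, v5.
Found v3.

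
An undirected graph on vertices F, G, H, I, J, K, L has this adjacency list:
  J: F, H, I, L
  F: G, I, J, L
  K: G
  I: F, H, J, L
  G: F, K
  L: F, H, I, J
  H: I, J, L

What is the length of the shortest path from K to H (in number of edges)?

4

Distance 0: K.
Distance 1: G.
Distance 2: F.
Distance 3: I, J, L.
Distance 4: H — contains H.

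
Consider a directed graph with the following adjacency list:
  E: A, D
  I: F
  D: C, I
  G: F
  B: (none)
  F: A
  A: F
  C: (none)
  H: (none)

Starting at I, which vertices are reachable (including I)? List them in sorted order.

A, F, I

Start at I.
Its neighbours: F.
Then their neighbours: A.
Nothing further is reachable.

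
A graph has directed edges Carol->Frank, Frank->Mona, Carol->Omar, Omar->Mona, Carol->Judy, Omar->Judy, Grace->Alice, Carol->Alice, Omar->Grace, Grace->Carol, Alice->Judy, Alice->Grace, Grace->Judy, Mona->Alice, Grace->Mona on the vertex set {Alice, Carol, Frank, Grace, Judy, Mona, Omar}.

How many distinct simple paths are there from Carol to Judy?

Carol→Alice→Grace→Judy
Carol→Alice→Judy
Carol→Frank→Mona→Alice→Grace→Judy
Carol→Frank→Mona→Alice→Judy
Carol→Judy
Carol→Omar→Grace→Alice→Judy
Carol→Omar→Grace→Judy
Carol→Omar→Grace→Mona→Alice→Judy
Carol→Omar→Judy
Carol→Omar→Mona→Alice→Grace→Judy
Carol→Omar→Mona→Alice→Judy

11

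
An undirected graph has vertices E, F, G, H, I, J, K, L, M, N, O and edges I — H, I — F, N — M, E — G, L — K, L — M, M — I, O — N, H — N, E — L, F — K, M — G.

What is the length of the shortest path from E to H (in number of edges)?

4

Distance 0: E.
Distance 1: G, L.
Distance 2: K, M.
Distance 3: F, I, N.
Distance 4: H, O — contains H.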